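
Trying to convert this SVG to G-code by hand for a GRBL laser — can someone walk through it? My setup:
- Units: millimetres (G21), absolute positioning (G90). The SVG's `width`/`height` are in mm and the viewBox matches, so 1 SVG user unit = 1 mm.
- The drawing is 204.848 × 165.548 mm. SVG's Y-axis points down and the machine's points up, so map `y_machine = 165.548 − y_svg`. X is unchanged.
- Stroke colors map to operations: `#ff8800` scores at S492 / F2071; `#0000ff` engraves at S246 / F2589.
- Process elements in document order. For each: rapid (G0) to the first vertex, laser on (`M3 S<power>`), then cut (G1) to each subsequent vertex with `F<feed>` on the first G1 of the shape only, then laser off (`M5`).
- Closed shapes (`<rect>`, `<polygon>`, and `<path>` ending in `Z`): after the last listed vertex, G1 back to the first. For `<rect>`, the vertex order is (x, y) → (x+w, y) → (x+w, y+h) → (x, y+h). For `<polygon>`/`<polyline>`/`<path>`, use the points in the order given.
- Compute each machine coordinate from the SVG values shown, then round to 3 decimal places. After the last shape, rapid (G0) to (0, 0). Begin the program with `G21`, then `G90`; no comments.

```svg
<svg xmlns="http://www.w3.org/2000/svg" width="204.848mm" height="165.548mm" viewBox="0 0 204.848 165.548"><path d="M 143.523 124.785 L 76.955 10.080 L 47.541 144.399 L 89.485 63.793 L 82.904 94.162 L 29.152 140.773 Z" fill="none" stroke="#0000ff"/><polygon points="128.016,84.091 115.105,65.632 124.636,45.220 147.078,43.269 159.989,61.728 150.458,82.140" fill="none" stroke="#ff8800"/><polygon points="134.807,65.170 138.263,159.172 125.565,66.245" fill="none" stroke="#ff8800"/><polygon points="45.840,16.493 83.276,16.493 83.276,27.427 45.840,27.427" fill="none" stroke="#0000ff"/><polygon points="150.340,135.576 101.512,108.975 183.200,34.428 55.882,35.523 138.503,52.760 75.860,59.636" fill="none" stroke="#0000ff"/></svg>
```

Since the viewBox matches the mm dimensions, user units are millimetres directly. The only transform is the Y-flip y_m = 165.548 − y_svg.

Shape 1 is a closed polygon drawn with `<path>`. Its stroke #0000ff means engrave at S246, F2589. After flipping Y the toolpath is (143.523,40.763) → (76.955,155.468) → (47.541,21.149) → (89.485,101.755) → (82.904,71.386) → (29.152,24.775) → (143.523,40.763), returning to the start.

Shape 2 is a regular polygon drawn with `<polygon>`. Its stroke #ff8800 means score at S492, F2071. After flipping Y the toolpath is (128.016,81.457) → (115.105,99.916) → (124.636,120.328) → (147.078,122.279) → (159.989,103.820) → (150.458,83.408) → (128.016,81.457), returning to the start.

Shape 3 is a closed polygon drawn with `<polygon>`. Its stroke #ff8800 means score at S492, F2071. After flipping Y the toolpath is (134.807,100.378) → (138.263,6.376) → (125.565,99.303) → (134.807,100.378), returning to the start.

Shape 4 is a rectangle drawn with `<polygon>`. Its stroke #0000ff means engrave at S246, F2589. After flipping Y the toolpath is (45.840,149.055) → (83.276,149.055) → (83.276,138.121) → (45.840,138.121) → (45.840,149.055), returning to the start.

Shape 5 is a closed polygon drawn with `<polygon>`. Its stroke #0000ff means engrave at S246, F2589. After flipping Y the toolpath is (150.340,29.972) → (101.512,56.573) → (183.200,131.120) → (55.882,130.025) → (138.503,112.788) → (75.860,105.912) → (150.340,29.972), returning to the start.

G21
G90
G0 X143.523 Y40.763
M3 S246
G1 X76.955 Y155.468 F2589
G1 X47.541 Y21.149
G1 X89.485 Y101.755
G1 X82.904 Y71.386
G1 X29.152 Y24.775
G1 X143.523 Y40.763
M5
G0 X128.016 Y81.457
M3 S492
G1 X115.105 Y99.916 F2071
G1 X124.636 Y120.328
G1 X147.078 Y122.279
G1 X159.989 Y103.820
G1 X150.458 Y83.408
G1 X128.016 Y81.457
M5
G0 X134.807 Y100.378
M3 S492
G1 X138.263 Y6.376 F2071
G1 X125.565 Y99.303
G1 X134.807 Y100.378
M5
G0 X45.840 Y149.055
M3 S246
G1 X83.276 Y149.055 F2589
G1 X83.276 Y138.121
G1 X45.840 Y138.121
G1 X45.840 Y149.055
M5
G0 X150.340 Y29.972
M3 S246
G1 X101.512 Y56.573 F2589
G1 X183.200 Y131.120
G1 X55.882 Y130.025
G1 X138.503 Y112.788
G1 X75.860 Y105.912
G1 X150.340 Y29.972
M5
G0 X0.000 Y0.000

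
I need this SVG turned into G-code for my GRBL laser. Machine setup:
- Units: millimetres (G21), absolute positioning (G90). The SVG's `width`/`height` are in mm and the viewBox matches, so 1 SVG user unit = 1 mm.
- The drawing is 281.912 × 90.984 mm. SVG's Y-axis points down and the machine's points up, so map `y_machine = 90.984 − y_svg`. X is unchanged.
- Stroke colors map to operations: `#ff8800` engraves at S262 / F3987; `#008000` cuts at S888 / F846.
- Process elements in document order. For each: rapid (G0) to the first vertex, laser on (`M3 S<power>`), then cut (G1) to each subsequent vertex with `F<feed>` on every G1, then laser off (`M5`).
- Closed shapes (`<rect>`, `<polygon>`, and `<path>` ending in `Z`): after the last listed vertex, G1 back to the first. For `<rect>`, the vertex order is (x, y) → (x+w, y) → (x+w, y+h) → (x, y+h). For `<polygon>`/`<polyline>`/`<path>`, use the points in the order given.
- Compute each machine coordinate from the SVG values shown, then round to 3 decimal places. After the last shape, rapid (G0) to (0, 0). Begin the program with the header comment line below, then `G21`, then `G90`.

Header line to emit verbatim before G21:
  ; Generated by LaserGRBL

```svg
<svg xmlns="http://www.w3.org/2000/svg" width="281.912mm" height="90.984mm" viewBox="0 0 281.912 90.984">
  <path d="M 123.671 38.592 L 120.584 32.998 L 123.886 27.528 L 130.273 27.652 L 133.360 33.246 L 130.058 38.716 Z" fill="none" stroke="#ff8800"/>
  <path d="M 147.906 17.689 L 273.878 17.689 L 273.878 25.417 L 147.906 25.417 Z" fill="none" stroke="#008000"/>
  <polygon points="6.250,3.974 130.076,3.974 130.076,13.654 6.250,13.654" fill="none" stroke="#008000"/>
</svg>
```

viewBox `0 0 281.912 90.984` with mm width/height → 1 unit = 1 mm. Flip: y_m = 90.984 − y_svg.

**Shape 1** — `<path>` regular polygon, stroke `#ff8800` → engrave (S262, F3987). Machine vertices: (123.671,52.392) → (120.584,57.986) → (123.886,63.456) → (130.273,63.332) → (133.360,57.738) → (130.058,52.268) → (123.671,52.392). Closed: final G1 returns to the first vertex.

**Shape 2** — `<path>` rectangle, stroke `#008000` → cut (S888, F846). Machine vertices: (147.906,73.295) → (273.878,73.295) → (273.878,65.567) → (147.906,65.567) → (147.906,73.295). Closed: final G1 returns to the first vertex.

**Shape 3** — `<polygon>` rectangle, stroke `#008000` → cut (S888, F846). Machine vertices: (6.250,87.010) → (130.076,87.010) → (130.076,77.330) → (6.250,77.330) → (6.250,87.010). Closed: final G1 returns to the first vertex.

; Generated by LaserGRBL
G21
G90
G0 X123.671 Y52.392
M3 S262
G1 X120.584 Y57.986 F3987
G1 X123.886 Y63.456 F3987
G1 X130.273 Y63.332 F3987
G1 X133.360 Y57.738 F3987
G1 X130.058 Y52.268 F3987
G1 X123.671 Y52.392 F3987
M5
G0 X147.906 Y73.295
M3 S888
G1 X273.878 Y73.295 F846
G1 X273.878 Y65.567 F846
G1 X147.906 Y65.567 F846
G1 X147.906 Y73.295 F846
M5
G0 X6.250 Y87.010
M3 S888
G1 X130.076 Y87.010 F846
G1 X130.076 Y77.330 F846
G1 X6.250 Y77.330 F846
G1 X6.250 Y87.010 F846
M5
G0 X0.000 Y0.000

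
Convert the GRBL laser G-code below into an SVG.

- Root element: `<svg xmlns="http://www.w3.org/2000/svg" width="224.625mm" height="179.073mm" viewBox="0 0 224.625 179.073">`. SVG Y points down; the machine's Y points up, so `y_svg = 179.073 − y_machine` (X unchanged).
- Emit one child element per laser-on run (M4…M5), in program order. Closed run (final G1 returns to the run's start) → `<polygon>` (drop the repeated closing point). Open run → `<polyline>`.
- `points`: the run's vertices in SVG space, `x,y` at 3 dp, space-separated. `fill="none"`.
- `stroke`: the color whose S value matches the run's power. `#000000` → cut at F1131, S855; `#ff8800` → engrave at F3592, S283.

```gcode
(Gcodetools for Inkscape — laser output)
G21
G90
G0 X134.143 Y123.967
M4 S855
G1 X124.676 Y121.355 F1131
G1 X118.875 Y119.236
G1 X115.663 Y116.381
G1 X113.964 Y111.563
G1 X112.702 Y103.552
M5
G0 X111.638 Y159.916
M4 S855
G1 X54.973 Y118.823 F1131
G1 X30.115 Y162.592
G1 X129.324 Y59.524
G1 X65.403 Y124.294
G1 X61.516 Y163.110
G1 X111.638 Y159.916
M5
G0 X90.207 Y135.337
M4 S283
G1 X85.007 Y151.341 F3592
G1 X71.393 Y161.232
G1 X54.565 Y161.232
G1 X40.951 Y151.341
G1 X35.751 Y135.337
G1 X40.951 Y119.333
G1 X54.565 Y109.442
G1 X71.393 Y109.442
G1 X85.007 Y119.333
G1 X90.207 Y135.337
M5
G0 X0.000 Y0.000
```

Machine Y-up, SVG Y-down with viewBox height 179.073, so y_svg = 179.073 − y_machine; X carries over.

Run 1: the run's S855 means `#000000` (cut). The run is open, so emit a `<polyline>` with points (Y-flipped): 134.143,55.106 124.676,57.718 118.875,59.837 115.663,62.692 113.964,67.510 112.702,75.521.

Run 2: power S855 maps to stroke `#000000` (cut). The run returns to its start, so emit a `<polygon>` with points (Y-flipped): 111.638,19.157 54.973,60.250 30.115,16.481 129.324,119.549 65.403,54.779 61.516,15.963.

Run 3: power S283 maps to stroke `#ff8800` (engrave). The run returns to its start, so emit a `<polygon>` with points (Y-flipped): 90.207,43.736 85.007,27.732 71.393,17.841 54.565,17.841 40.951,27.732 35.751,43.736 40.951,59.740 54.565,69.631 71.393,69.631 85.007,59.740.

<svg xmlns="http://www.w3.org/2000/svg" width="224.625mm" height="179.073mm" viewBox="0 0 224.625 179.073">
  <polyline points="134.143,55.106 124.676,57.718 118.875,59.837 115.663,62.692 113.964,67.510 112.702,75.521" fill="none" stroke="#000000"/>
  <polygon points="111.638,19.157 54.973,60.250 30.115,16.481 129.324,119.549 65.403,54.779 61.516,15.963" fill="none" stroke="#000000"/>
  <polygon points="90.207,43.736 85.007,27.732 71.393,17.841 54.565,17.841 40.951,27.732 35.751,43.736 40.951,59.740 54.565,69.631 71.393,69.631 85.007,59.740" fill="none" stroke="#ff8800"/>
</svg>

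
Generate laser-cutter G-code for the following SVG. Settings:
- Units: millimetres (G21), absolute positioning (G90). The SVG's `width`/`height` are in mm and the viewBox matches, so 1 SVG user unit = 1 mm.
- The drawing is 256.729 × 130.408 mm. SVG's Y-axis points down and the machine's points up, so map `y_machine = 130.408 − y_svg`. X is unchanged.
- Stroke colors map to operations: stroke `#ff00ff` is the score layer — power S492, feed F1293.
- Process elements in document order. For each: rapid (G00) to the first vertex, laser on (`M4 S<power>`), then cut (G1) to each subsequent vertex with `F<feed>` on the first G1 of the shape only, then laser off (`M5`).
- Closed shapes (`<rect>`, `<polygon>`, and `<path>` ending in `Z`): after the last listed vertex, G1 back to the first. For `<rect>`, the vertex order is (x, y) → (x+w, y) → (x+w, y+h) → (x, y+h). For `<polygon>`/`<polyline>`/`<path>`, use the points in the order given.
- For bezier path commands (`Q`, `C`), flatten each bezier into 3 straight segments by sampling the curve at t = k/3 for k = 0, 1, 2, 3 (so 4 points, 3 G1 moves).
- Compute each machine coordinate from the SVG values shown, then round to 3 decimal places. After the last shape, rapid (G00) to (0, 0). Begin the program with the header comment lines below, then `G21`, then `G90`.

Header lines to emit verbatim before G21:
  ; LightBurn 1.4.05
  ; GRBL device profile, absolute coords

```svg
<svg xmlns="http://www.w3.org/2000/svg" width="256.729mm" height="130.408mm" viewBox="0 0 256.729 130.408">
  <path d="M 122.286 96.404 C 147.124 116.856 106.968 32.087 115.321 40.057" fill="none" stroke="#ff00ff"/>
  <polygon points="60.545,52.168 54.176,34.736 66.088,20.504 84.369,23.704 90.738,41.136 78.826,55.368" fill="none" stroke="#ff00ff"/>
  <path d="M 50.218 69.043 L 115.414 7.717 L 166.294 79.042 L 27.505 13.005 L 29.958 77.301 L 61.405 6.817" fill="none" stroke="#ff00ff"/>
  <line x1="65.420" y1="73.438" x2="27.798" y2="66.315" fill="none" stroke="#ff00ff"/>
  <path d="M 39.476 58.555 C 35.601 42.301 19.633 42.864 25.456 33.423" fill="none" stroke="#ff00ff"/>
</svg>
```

Since the viewBox matches the mm dimensions, user units are millimetres directly. The only transform is the Y-flip y_m = 130.408 − y_svg.

Shape 1 is a cubic bezier drawn with `<path>`. Its stroke #ff00ff means score at S492, F1293. After flipping Y the toolpath is (122.286,34.004) → (129.663,41.294) → (118.934,74.740) → (115.321,90.351).

Shape 2 is a regular polygon drawn with `<polygon>`. Its stroke #ff00ff means score at S492, F1293. After flipping Y the toolpath is (60.545,78.240) → (54.176,95.672) → (66.088,109.904) → (84.369,106.704) → (90.738,89.272) → (78.826,75.040) → (60.545,78.240), returning to the start.

Shape 3 is a open polyline drawn with `<path>`. Its stroke #ff00ff means score at S492, F1293. After flipping Y the toolpath is (50.218,61.365) → (115.414,122.691) → (166.294,51.366) → (27.505,117.403) → (29.958,53.107) → (61.405,123.591).

Shape 4 is a line segment drawn with `<line>`. Its stroke #ff00ff means score at S492, F1293. After flipping Y the toolpath is (65.420,56.970) → (27.798,64.093).

Shape 5 is a cubic bezier drawn with `<path>`. Its stroke #ff00ff means score at S492, F1293. After flipping Y the toolpath is (39.476,71.853) → (32.825,83.495) → (25.642,89.885) → (25.456,96.985).

; LightBurn 1.4.05
; GRBL device profile, absolute coords
G21
G90
G00 X122.286 Y34.004
M4 S492
G1 X129.663 Y41.294 F1293
G1 X118.934 Y74.740
G1 X115.321 Y90.351
M5
G00 X60.545 Y78.240
M4 S492
G1 X54.176 Y95.672 F1293
G1 X66.088 Y109.904
G1 X84.369 Y106.704
G1 X90.738 Y89.272
G1 X78.826 Y75.040
G1 X60.545 Y78.240
M5
G00 X50.218 Y61.365
M4 S492
G1 X115.414 Y122.691 F1293
G1 X166.294 Y51.366
G1 X27.505 Y117.403
G1 X29.958 Y53.107
G1 X61.405 Y123.591
M5
G00 X65.420 Y56.970
M4 S492
G1 X27.798 Y64.093 F1293
M5
G00 X39.476 Y71.853
M4 S492
G1 X32.825 Y83.495 F1293
G1 X25.642 Y89.885
G1 X25.456 Y96.985
M5
G00 X0.000 Y0.000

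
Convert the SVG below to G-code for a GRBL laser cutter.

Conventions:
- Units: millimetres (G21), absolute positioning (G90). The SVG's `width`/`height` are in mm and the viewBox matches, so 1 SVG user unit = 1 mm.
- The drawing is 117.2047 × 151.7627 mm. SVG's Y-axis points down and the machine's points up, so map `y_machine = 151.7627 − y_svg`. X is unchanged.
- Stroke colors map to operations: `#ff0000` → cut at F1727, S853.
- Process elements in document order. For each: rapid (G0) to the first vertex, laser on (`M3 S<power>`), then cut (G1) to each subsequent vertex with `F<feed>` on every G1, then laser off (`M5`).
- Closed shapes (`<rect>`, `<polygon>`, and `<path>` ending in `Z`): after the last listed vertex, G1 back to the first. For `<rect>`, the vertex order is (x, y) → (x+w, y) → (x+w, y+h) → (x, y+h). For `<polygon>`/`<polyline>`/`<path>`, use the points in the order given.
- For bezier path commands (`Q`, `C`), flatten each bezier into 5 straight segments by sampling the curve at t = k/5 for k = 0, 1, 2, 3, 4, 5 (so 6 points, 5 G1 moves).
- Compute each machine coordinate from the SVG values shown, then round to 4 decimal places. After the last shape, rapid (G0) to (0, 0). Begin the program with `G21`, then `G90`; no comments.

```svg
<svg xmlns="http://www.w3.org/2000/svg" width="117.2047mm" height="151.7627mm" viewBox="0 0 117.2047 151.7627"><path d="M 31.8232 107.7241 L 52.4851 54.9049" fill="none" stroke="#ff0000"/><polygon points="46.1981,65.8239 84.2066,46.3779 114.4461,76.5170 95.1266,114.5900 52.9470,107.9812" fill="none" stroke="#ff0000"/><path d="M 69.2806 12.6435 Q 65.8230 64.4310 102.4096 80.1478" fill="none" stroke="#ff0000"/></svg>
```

Since the viewBox matches the mm dimensions, user units are millimetres directly. The only transform is the Y-flip y_m = 151.7627 − y_svg.

Shape 1 is a line segment drawn with `<path>`. Its stroke #ff0000 means cut at S853, F1727. After flipping Y the toolpath is (31.8232,44.0386) → (52.4851,96.8578).

Shape 2 is a regular polygon drawn with `<polygon>`. Its stroke #ff0000 means cut at S853, F1727. After flipping Y the toolpath is (46.1981,85.9388) → (84.2066,105.3848) → (114.4461,75.2457) → (95.1266,37.1727) → (52.9470,43.7815) → (46.1981,85.9388), returning to the start.

Shape 3 is a quadratic bezier drawn with `<path>`. Its stroke #ff0000 means cut at S853, F1727. After flipping Y the toolpath is (69.2806,139.1192) → (69.4993,119.8470) → (72.9216,103.4605) → (79.5474,89.9597) → (89.3767,79.3444) → (102.4096,71.6149).

G21
G90
G0 X31.8232 Y44.0386
M3 S853
G1 X52.4851 Y96.8578 F1727
M5
G0 X46.1981 Y85.9388
M3 S853
G1 X84.2066 Y105.3848 F1727
G1 X114.4461 Y75.2457 F1727
G1 X95.1266 Y37.1727 F1727
G1 X52.9470 Y43.7815 F1727
G1 X46.1981 Y85.9388 F1727
M5
G0 X69.2806 Y139.1192
M3 S853
G1 X69.4993 Y119.8470 F1727
G1 X72.9216 Y103.4605 F1727
G1 X79.5474 Y89.9597 F1727
G1 X89.3767 Y79.3444 F1727
G1 X102.4096 Y71.6149 F1727
M5
G0 X0.0000 Y0.0000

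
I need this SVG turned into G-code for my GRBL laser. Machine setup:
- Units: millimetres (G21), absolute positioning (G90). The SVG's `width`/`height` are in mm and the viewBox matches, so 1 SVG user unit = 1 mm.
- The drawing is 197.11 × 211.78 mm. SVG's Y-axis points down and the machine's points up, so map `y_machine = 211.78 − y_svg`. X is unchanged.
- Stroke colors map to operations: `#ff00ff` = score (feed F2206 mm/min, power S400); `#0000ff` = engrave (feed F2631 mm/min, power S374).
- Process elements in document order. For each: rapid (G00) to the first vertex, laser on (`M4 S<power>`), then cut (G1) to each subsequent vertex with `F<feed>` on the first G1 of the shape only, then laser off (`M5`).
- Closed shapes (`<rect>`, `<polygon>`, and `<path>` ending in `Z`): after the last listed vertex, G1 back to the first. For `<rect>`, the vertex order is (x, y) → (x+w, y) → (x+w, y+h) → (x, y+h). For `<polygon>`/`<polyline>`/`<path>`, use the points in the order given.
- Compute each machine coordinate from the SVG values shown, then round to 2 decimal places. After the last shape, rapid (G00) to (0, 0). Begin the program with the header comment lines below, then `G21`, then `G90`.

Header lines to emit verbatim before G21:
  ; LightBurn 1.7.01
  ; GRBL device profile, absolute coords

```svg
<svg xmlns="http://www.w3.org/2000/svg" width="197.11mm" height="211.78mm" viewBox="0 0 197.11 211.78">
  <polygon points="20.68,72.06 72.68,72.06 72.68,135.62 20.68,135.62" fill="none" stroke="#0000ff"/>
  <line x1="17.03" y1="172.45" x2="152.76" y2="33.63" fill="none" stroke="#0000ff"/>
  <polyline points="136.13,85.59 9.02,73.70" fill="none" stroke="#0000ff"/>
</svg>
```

1 u = 1 mm; y_m = 211.78 − y.

[1] `<polygon>` rectangle, #0000ff→engrave S374 F2631: (20.68,139.72) → (72.68,139.72) → (72.68,76.16) → (20.68,76.16) → (20.68,139.72) (closed)

[2] `<line>` line segment, #0000ff→engrave S374 F2631: (17.03,39.33) → (152.76,178.15)

[3] `<polyline>` line segment, #0000ff→engrave S374 F2631: (136.13,126.19) → (9.02,138.08)

; LightBurn 1.7.01
; GRBL device profile, absolute coords
G21
G90
G00 X20.68 Y139.72
M4 S374
G1 X72.68 Y139.72 F2631
G1 X72.68 Y76.16
G1 X20.68 Y76.16
G1 X20.68 Y139.72
M5
G00 X17.03 Y39.33
M4 S374
G1 X152.76 Y178.15 F2631
M5
G00 X136.13 Y126.19
M4 S374
G1 X9.02 Y138.08 F2631
M5
G00 X0.00 Y0.00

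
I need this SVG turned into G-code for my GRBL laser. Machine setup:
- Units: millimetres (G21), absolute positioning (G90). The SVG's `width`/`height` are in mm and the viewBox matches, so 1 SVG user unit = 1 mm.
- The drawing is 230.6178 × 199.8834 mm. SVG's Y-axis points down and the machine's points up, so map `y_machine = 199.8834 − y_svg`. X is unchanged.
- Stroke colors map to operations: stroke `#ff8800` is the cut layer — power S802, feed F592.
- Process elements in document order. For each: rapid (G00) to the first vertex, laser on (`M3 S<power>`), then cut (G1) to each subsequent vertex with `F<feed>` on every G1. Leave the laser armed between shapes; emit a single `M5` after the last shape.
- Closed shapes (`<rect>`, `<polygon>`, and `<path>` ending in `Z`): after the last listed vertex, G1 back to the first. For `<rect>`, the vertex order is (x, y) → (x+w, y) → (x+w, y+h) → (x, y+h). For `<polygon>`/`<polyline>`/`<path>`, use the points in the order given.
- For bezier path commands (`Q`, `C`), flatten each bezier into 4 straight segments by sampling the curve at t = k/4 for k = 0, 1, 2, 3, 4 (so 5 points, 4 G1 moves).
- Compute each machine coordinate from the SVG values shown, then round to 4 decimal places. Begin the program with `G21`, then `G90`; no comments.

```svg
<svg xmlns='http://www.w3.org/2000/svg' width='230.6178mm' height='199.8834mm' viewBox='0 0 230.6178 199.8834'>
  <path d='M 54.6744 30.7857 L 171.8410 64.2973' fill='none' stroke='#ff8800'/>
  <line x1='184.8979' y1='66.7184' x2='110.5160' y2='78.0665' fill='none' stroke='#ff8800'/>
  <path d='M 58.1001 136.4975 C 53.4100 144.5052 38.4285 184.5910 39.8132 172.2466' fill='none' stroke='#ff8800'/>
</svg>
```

G21
G90
G00 X54.6744 Y169.0977
M3 S802
G1 X171.8410 Y135.5861 F592
G00 X184.8979 Y133.1650
M3 S802
G1 X110.5160 Y121.8169 F592
G00 X58.1001 Y63.3859
M3 S802
G1 X53.0694 Y52.6859 F592
G1 X46.6786 Y37.8793 F592
G1 X41.4268 Y26.8887 F592
G1 X39.8132 Y27.6368 F592
M5

viewBox `0 0 230.6178 199.8834` with mm width/height → 1 unit = 1 mm. Flip: y_m = 199.8834 − y_svg.

**Shape 1** — `<path>` line segment, stroke `#ff8800` → cut (S802, F592). Machine vertices: (54.6744,169.0977) → (171.8410,135.5861). Open path.

**Shape 2** — `<line>` line segment, stroke `#ff8800` → cut (S802, F592). Machine vertices: (184.8979,133.1650) → (110.5160,121.8169). Open path.

**Shape 3** — `<path>` cubic bezier, stroke `#ff8800` → cut (S802, F592). Control points (SVG): P0=(58.1001,136.4975), P1=(53.4100,144.5052), P2=(38.4285,184.5910), P3=(39.8132,172.2466); sampled at t=k/4. Machine vertices: (58.1001,63.3859) → (53.0694,52.6859) → (46.6786,37.8793) → (41.4268,26.8887) → (39.8132,27.6368). Open path.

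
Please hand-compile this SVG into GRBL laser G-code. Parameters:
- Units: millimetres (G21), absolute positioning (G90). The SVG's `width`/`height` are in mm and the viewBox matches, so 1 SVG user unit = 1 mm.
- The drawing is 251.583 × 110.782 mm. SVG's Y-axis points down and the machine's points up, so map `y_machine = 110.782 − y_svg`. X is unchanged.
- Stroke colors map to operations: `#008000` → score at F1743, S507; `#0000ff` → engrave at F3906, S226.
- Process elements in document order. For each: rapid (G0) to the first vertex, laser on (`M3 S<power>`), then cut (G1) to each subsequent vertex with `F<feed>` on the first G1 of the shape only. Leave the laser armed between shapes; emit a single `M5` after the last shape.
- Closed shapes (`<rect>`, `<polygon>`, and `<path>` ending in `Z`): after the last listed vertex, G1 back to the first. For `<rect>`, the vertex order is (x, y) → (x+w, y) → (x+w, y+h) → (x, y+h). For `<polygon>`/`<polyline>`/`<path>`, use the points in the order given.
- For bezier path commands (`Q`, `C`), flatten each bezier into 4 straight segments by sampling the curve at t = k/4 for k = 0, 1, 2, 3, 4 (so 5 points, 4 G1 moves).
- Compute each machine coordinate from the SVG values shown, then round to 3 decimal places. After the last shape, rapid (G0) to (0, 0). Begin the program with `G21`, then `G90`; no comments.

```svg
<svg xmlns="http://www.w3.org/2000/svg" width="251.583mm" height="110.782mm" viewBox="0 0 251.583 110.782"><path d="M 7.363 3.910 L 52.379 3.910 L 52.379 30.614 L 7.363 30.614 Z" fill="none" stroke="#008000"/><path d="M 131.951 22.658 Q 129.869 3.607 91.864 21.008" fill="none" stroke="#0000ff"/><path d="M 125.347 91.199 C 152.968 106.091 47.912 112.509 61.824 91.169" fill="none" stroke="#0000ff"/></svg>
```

G21
G90
G0 X7.363 Y106.872
M3 S507
G1 X52.379 Y106.872 F1743
G1 X52.379 Y80.168
G1 X7.363 Y80.168
G1 X7.363 Y106.872
G0 X131.951 Y88.124
M3 S226
G1 X128.665 Y95.371 F3906
G1 X120.888 Y98.062
G1 X108.621 Y96.196
G1 X91.864 Y89.774
G0 X125.347 Y19.583
M3 S226
G1 X125.118 Y10.304 F3906
G1 X98.726 Y6.011
G1 X69.765 Y8.511
G1 X61.824 Y19.613
M5
G0 X0.000 Y0.000

viewBox `0 0 251.583 110.782` with mm width/height → 1 unit = 1 mm. Flip: y_m = 110.782 − y_svg.

**Shape 1** — `<path>` rectangle, stroke `#008000` → score (S507, F1743). Machine vertices: (7.363,106.872) → (52.379,106.872) → (52.379,80.168) → (7.363,80.168) → (7.363,106.872). Closed: final G1 returns to the first vertex.

**Shape 2** — `<path>` quadratic bezier, stroke `#0000ff` → engrave (S226, F3906). Control points (SVG): P0=(131.951,22.658), P1=(129.869,3.607), P2=(91.864,21.008); sampled at t=k/4. Machine vertices: (131.951,88.124) → (128.665,95.371) → (120.888,98.062) → (108.621,96.196) → (91.864,89.774). Open path.

**Shape 3** — `<path>` cubic bezier, stroke `#0000ff` → engrave (S226, F3906). Control points (SVG): P0=(125.347,91.199), P1=(152.968,106.091), P2=(47.912,112.509), P3=(61.824,91.169); sampled at t=k/4. Machine vertices: (125.347,19.583) → (125.118,10.304) → (98.726,6.011) → (69.765,8.511) → (61.824,19.613). Open path.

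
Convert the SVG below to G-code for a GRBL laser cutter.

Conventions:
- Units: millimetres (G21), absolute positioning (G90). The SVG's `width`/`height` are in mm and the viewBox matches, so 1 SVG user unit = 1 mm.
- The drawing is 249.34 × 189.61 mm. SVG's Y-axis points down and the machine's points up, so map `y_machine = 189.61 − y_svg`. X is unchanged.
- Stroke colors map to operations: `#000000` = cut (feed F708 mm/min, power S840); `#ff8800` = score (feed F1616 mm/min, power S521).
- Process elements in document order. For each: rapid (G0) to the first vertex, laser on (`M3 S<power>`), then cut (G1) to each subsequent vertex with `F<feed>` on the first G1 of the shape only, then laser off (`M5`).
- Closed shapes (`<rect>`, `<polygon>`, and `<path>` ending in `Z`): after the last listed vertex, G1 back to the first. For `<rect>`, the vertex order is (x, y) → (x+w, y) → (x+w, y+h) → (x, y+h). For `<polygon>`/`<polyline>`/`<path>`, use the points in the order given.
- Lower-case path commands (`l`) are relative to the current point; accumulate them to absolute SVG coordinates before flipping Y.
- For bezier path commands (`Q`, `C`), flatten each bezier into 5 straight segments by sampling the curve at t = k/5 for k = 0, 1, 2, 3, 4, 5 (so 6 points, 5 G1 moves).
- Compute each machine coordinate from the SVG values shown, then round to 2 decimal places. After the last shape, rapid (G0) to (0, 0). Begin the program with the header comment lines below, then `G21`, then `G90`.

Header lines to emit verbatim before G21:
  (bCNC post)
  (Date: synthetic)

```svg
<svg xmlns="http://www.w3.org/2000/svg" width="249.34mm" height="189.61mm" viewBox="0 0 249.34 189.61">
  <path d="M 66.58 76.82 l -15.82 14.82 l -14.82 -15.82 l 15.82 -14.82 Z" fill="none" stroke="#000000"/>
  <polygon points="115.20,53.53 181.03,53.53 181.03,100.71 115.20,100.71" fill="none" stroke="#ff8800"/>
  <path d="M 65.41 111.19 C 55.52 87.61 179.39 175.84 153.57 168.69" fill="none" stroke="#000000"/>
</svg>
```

1 u = 1 mm; y_m = 189.61 − y.

[1] `<path>` regular polygon, #000000→cut S840 F708: (66.58,112.79) → (50.76,97.97) → (35.94,113.79) → (51.76,128.61) → (66.58,112.79) (closed)

[2] `<polygon>` rectangle, #ff8800→score S521 F1616: (115.20,136.08) → (181.03,136.08) → (181.03,88.90) → (115.20,88.90) → (115.20,136.08) (closed)

[3] `<path>` cubic bezier, #000000→cut S840 F708: (65.41,78.42) → (73.26,80.81) → (99.61,66.31) → (130.84,44.86) → (153.37,26.42) → (153.57,20.92)

(bCNC post)
(Date: synthetic)
G21
G90
G0 X66.58 Y112.79
M3 S840
G1 X50.76 Y97.97 F708
G1 X35.94 Y113.79
G1 X51.76 Y128.61
G1 X66.58 Y112.79
M5
G0 X115.20 Y136.08
M3 S521
G1 X181.03 Y136.08 F1616
G1 X181.03 Y88.90
G1 X115.20 Y88.90
G1 X115.20 Y136.08
M5
G0 X65.41 Y78.42
M3 S840
G1 X73.26 Y80.81 F708
G1 X99.61 Y66.31
G1 X130.84 Y44.86
G1 X153.37 Y26.42
G1 X153.57 Y20.92
M5
G0 X0.00 Y0.00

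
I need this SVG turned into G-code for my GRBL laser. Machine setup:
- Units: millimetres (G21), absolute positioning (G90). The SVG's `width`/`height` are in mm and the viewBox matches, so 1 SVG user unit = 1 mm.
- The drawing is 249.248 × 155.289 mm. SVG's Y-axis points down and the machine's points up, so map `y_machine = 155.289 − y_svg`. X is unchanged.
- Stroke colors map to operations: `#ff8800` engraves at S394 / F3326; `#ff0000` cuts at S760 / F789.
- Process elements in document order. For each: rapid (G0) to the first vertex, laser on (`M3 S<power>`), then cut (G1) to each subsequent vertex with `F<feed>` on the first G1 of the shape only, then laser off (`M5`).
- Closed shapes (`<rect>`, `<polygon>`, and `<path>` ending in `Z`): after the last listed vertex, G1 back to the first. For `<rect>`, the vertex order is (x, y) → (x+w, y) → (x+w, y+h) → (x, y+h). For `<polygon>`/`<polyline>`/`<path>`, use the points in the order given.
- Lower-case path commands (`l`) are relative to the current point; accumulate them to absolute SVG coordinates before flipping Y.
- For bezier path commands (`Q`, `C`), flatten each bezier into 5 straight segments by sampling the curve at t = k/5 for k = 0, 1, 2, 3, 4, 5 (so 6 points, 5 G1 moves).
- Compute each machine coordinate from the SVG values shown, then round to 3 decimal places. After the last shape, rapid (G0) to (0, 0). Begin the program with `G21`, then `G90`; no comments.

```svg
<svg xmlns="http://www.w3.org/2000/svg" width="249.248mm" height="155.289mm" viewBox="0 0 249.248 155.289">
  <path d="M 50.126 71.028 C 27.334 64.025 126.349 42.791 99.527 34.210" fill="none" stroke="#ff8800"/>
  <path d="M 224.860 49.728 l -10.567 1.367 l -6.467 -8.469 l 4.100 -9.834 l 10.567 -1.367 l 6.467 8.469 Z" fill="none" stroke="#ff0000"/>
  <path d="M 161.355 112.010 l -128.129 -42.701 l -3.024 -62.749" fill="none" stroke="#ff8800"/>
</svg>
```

G21
G90
G0 X50.126 Y84.261
M3 S394
G1 X49.086 Y89.955 F3326
G1 X65.394 Y97.775
G1 X87.161 Y106.429
G1 X102.501 Y114.627
G1 X99.527 Y121.079
M5
G0 X224.860 Y105.561
M3 S760
G1 X214.293 Y104.194 F789
G1 X207.826 Y112.663
G1 X211.926 Y122.497
G1 X222.493 Y123.864
G1 X228.960 Y115.395
G1 X224.860 Y105.561
M5
G0 X161.355 Y43.279
M3 S394
G1 X33.226 Y85.980 F3326
G1 X30.202 Y148.729
M5
G0 X0.000 Y0.000

Since the viewBox matches the mm dimensions, user units are millimetres directly. The only transform is the Y-flip y_m = 155.289 − y_svg.

Shape 1 is a cubic bezier drawn with `<path>`. Its stroke #ff8800 means engrave at S394, F3326. After flipping Y the toolpath is (50.126,84.261) → (49.086,89.955) → (65.394,97.775) → (87.161,106.429) → (102.501,114.627) → (99.527,121.079).

Shape 2 is a regular polygon drawn with `<path>`. Its stroke #ff0000 means cut at S760, F789. After flipping Y the toolpath is (224.860,105.561) → (214.293,104.194) → (207.826,112.663) → (211.926,122.497) → (222.493,123.864) → (228.960,115.395) → (224.860,105.561), returning to the start.

Shape 3 is a open polyline drawn with `<path>`. Its stroke #ff8800 means engrave at S394, F3326. After flipping Y the toolpath is (161.355,43.279) → (33.226,85.980) → (30.202,148.729).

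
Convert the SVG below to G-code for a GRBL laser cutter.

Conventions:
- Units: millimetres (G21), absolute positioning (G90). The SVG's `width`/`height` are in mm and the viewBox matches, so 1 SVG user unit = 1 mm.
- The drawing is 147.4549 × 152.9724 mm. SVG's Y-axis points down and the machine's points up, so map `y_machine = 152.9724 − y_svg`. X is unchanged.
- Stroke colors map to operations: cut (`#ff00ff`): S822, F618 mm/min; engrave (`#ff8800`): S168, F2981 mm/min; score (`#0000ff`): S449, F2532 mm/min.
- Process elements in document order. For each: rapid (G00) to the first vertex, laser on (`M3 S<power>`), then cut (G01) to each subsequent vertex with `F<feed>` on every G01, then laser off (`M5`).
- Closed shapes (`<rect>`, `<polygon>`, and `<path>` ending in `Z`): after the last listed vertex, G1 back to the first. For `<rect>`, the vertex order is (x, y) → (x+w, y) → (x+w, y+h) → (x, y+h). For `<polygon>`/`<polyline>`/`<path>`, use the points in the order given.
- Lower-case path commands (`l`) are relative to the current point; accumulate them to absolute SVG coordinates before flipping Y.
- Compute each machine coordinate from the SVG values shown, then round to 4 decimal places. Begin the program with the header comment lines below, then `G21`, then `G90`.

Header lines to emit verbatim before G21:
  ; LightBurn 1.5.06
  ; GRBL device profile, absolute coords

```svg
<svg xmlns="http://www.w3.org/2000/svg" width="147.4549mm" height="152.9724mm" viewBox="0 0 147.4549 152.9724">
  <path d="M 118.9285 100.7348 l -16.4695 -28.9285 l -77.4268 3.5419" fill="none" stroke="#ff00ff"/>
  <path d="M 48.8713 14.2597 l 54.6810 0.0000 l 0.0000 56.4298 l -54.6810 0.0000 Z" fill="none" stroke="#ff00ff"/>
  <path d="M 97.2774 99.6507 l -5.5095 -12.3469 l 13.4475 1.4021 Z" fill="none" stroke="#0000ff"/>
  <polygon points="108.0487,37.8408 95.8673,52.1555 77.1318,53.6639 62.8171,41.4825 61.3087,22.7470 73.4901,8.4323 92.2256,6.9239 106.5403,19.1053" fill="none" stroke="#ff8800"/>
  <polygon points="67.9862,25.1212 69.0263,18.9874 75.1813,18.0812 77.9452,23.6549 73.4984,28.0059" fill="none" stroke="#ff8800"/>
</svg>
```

; LightBurn 1.5.06
; GRBL device profile, absolute coords
G21
G90
G00 X118.9285 Y52.2376
M3 S822
G01 X102.4590 Y81.1661 F618
G01 X25.0322 Y77.6242 F618
M5
G00 X48.8713 Y138.7127
M3 S822
G01 X103.5523 Y138.7127 F618
G01 X103.5523 Y82.2829 F618
G01 X48.8713 Y82.2829 F618
G01 X48.8713 Y138.7127 F618
M5
G00 X97.2774 Y53.3217
M3 S449
G01 X91.7679 Y65.6686 F2532
G01 X105.2154 Y64.2665 F2532
G01 X97.2774 Y53.3217 F2532
M5
G00 X108.0487 Y115.1316
M3 S168
G01 X95.8673 Y100.8169 F2981
G01 X77.1318 Y99.3085 F2981
G01 X62.8171 Y111.4899 F2981
G01 X61.3087 Y130.2254 F2981
G01 X73.4901 Y144.5401 F2981
G01 X92.2256 Y146.0485 F2981
G01 X106.5403 Y133.8671 F2981
G01 X108.0487 Y115.1316 F2981
M5
G00 X67.9862 Y127.8512
M3 S168
G01 X69.0263 Y133.9850 F2981
G01 X75.1813 Y134.8912 F2981
G01 X77.9452 Y129.3175 F2981
G01 X73.4984 Y124.9665 F2981
G01 X67.9862 Y127.8512 F2981
M5

1 u = 1 mm; y_m = 152.9724 − y.

[1] `<path>` open polyline, #ff00ff→cut S822 F618: (118.9285,52.2376) → (102.4590,81.1661) → (25.0322,77.6242)

[2] `<path>` rectangle, #ff00ff→cut S822 F618: (48.8713,138.7127) → (103.5523,138.7127) → (103.5523,82.2829) → (48.8713,82.2829) → (48.8713,138.7127) (closed)

[3] `<path>` regular polygon, #0000ff→score S449 F2532: (97.2774,53.3217) → (91.7679,65.6686) → (105.2154,64.2665) → (97.2774,53.3217) (closed)

[4] `<polygon>` regular polygon, #ff8800→engrave S168 F2981: (108.0487,115.1316) → (95.8673,100.8169) → (77.1318,99.3085) → (62.8171,111.4899) → (61.3087,130.2254) → (73.4901,144.5401) → (92.2256,146.0485) → (106.5403,133.8671) → (108.0487,115.1316) (closed)

[5] `<polygon>` regular polygon, #ff8800→engrave S168 F2981: (67.9862,127.8512) → (69.0263,133.9850) → (75.1813,134.8912) → (77.9452,129.3175) → (73.4984,124.9665) → (67.9862,127.8512) (closed)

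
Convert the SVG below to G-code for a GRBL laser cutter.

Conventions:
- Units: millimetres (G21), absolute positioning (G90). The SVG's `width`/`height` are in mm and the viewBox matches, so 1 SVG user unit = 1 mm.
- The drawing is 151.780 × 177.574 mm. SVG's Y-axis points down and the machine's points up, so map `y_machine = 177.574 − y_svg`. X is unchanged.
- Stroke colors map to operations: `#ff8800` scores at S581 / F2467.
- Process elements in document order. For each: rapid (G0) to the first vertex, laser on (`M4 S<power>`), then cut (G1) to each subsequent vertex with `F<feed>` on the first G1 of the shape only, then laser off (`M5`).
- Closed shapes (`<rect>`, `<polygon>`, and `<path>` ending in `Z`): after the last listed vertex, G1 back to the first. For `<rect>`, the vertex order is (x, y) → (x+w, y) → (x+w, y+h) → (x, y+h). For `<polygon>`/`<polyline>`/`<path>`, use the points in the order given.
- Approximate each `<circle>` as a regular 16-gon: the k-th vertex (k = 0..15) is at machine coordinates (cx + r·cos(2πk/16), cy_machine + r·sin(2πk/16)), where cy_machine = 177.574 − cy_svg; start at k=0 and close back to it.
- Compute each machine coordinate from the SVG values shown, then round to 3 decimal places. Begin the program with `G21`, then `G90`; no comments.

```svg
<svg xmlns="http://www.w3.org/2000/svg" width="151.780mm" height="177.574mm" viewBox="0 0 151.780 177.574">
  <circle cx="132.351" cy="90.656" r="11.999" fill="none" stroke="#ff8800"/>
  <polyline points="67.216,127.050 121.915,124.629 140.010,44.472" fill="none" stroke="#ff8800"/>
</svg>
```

viewBox `0 0 151.780 177.574` with mm width/height → 1 unit = 1 mm. Flip: y_m = 177.574 − y_svg.

**Shape 1** — `<circle>` circle, stroke `#ff8800` → score (S581, F2467). Machine vertices: (144.350,86.918) → (143.437,91.510) → (140.836,95.403) → (136.943,98.004) → (132.351,98.917) → (127.759,98.004) → (123.866,95.403) → (121.265,91.510) → (120.352,86.918) → (121.265,82.326) → (123.866,78.433) → (127.759,75.832) → (132.351,74.919) → (136.943,75.832) → (140.836,78.433) → (143.437,82.326) → (144.350,86.918). Closed: final G1 returns to the first vertex.

**Shape 2** — `<polyline>` open polyline, stroke `#ff8800` → score (S581, F2467). Machine vertices: (67.216,50.524) → (121.915,52.945) → (140.010,133.102). Open path.

G21
G90
G0 X144.350 Y86.918
M4 S581
G1 X143.437 Y91.510 F2467
G1 X140.836 Y95.403
G1 X136.943 Y98.004
G1 X132.351 Y98.917
G1 X127.759 Y98.004
G1 X123.866 Y95.403
G1 X121.265 Y91.510
G1 X120.352 Y86.918
G1 X121.265 Y82.326
G1 X123.866 Y78.433
G1 X127.759 Y75.832
G1 X132.351 Y74.919
G1 X136.943 Y75.832
G1 X140.836 Y78.433
G1 X143.437 Y82.326
G1 X144.350 Y86.918
M5
G0 X67.216 Y50.524
M4 S581
G1 X121.915 Y52.945 F2467
G1 X140.010 Y133.102
M5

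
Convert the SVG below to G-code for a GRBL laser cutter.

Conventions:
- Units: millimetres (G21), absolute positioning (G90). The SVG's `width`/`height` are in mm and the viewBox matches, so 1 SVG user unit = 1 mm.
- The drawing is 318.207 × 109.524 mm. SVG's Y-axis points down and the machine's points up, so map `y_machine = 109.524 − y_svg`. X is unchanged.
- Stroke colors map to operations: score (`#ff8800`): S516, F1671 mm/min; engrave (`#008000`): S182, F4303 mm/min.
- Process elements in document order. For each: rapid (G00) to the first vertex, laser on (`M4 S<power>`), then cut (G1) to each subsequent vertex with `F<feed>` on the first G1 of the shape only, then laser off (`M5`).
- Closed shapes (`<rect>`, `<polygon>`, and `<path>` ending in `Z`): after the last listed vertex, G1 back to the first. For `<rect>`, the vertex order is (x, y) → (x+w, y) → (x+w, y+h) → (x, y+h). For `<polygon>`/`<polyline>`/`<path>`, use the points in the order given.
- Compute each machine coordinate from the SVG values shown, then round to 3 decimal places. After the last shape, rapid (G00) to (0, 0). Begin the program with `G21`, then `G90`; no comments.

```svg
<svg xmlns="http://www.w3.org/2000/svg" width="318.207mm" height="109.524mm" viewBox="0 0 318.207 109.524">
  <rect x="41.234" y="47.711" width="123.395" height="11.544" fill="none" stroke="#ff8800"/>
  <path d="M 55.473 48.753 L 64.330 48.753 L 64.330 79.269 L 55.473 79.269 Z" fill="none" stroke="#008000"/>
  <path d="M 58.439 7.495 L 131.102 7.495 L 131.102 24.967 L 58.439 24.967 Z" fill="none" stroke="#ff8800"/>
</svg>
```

viewBox `0 0 318.207 109.524` with mm width/height → 1 unit = 1 mm. Flip: y_m = 109.524 − y_svg.

**Shape 1** — `<rect>` rectangle, stroke `#ff8800` → score (S516, F1671). Machine vertices: (41.234,61.813) → (164.629,61.813) → (164.629,50.269) → (41.234,50.269) → (41.234,61.813). Closed: final G1 returns to the first vertex.

**Shape 2** — `<path>` rectangle, stroke `#008000` → engrave (S182, F4303). Machine vertices: (55.473,60.771) → (64.330,60.771) → (64.330,30.255) → (55.473,30.255) → (55.473,60.771). Closed: final G1 returns to the first vertex.

**Shape 3** — `<path>` rectangle, stroke `#ff8800` → score (S516, F1671). Machine vertices: (58.439,102.029) → (131.102,102.029) → (131.102,84.557) → (58.439,84.557) → (58.439,102.029). Closed: final G1 returns to the first vertex.

G21
G90
G00 X41.234 Y61.813
M4 S516
G1 X164.629 Y61.813 F1671
G1 X164.629 Y50.269
G1 X41.234 Y50.269
G1 X41.234 Y61.813
M5
G00 X55.473 Y60.771
M4 S182
G1 X64.330 Y60.771 F4303
G1 X64.330 Y30.255
G1 X55.473 Y30.255
G1 X55.473 Y60.771
M5
G00 X58.439 Y102.029
M4 S516
G1 X131.102 Y102.029 F1671
G1 X131.102 Y84.557
G1 X58.439 Y84.557
G1 X58.439 Y102.029
M5
G00 X0.000 Y0.000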